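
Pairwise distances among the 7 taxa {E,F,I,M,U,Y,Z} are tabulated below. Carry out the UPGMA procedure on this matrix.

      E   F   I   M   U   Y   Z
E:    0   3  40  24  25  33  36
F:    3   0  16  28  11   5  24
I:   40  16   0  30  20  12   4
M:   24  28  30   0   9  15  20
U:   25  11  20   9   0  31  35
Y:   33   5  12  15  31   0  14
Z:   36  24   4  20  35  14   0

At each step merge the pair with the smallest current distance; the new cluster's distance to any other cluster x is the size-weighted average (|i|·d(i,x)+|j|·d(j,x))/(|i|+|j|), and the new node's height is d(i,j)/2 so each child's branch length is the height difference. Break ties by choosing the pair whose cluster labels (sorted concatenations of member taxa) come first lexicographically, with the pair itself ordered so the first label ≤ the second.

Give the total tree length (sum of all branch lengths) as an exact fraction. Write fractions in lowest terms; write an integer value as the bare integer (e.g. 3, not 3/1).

611/12

iteration 1: select E,F (d=3); attach at lengths (3/2, 3/2); label the merged cluster EF
  updated: d(EF,I)=28, d(EF,M)=26, d(EF,U)=18, d(EF,Y)=19, d(EF,Z)=30
iteration 2: select I,Z (d=4); attach at lengths (2, 2); label the merged cluster IZ
  updated: d(EF,IZ)=29, d(IZ,M)=25, d(IZ,U)=55/2, d(IZ,Y)=13
iteration 3: select M,U (d=9); attach at lengths (9/2, 9/2); label the merged cluster MU
  updated: d(EF,MU)=22, d(IZ,MU)=105/4, d(MU,Y)=23
iteration 4: select IZ,Y (d=13); attach at lengths (9/2, 13/2); label the merged cluster IYZ
  updated: d(EF,IYZ)=77/3, d(IYZ,MU)=151/6
iteration 5: select EF,MU (d=22); attach at lengths (19/2, 13/2); label the merged cluster EFMU
  updated: d(EFMU,IYZ)=305/12
iteration 6: select EFMU,IYZ (d=305/12); attach at lengths (41/24, 149/24); label the merged cluster EFIMUYZ
final tree: (((E:3/2,F:3/2):19/2,(M:9/2,U:9/2):13/2):41/24,((I:2,Z:2):9/2,Y:13/2):149/24)
total length: 611/12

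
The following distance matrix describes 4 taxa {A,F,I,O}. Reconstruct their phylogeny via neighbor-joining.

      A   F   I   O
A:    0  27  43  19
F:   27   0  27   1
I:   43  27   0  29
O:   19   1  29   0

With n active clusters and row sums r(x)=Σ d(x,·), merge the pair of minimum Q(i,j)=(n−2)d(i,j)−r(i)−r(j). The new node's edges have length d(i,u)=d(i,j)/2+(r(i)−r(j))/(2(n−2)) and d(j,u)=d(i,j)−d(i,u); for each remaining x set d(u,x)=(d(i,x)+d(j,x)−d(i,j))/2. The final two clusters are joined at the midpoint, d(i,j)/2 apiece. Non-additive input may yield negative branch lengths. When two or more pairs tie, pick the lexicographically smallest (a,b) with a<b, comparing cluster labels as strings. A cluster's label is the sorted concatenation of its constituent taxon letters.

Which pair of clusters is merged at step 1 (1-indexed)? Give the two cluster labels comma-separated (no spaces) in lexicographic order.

iteration 1: select A,I (d=43, Q=-102); attach at lengths (19, 24); label the merged cluster AI
  updated: d(AI,F)=11/2, d(AI,O)=5/2
iteration 2: select AI,F (d=11/2, Q=-9); attach at lengths (7/2, 2); label the merged cluster AFI
  updated: d(AFI,O)=-1
iteration 3: select AFI,O (d=-1); attach at lengths (-1/2, -1/2); label the merged cluster AFIO
final tree: (((A:19,I:24):7/2,F:2):-1/2,O:-1/2)
total length: 95/2

A,I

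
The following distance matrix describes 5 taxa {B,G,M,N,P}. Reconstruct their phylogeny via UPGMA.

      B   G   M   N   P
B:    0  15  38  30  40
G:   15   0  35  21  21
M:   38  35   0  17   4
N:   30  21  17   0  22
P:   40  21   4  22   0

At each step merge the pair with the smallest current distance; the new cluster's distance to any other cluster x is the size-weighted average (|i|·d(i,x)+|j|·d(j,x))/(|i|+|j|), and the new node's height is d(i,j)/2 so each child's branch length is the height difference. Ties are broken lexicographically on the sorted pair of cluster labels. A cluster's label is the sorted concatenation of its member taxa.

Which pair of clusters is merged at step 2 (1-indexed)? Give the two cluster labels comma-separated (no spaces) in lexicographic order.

B,G

iteration 1: select M,P (d=4); attach at lengths (2, 2); label the merged cluster MP
  updated: d(B,MP)=39, d(G,MP)=28, d(MP,N)=39/2
iteration 2: select B,G (d=15); attach at lengths (15/2, 15/2); label the merged cluster BG
  updated: d(BG,MP)=67/2, d(BG,N)=51/2
iteration 3: select MP,N (d=39/2); attach at lengths (31/4, 39/4); label the merged cluster MNP
  updated: d(BG,MNP)=185/6
iteration 4: select BG,MNP (d=185/6); attach at lengths (95/12, 17/3); label the merged cluster BGMNP
final tree: ((B:15/2,G:15/2):95/12,((M:2,P:2):31/4,N:39/4):17/3)
total length: 601/12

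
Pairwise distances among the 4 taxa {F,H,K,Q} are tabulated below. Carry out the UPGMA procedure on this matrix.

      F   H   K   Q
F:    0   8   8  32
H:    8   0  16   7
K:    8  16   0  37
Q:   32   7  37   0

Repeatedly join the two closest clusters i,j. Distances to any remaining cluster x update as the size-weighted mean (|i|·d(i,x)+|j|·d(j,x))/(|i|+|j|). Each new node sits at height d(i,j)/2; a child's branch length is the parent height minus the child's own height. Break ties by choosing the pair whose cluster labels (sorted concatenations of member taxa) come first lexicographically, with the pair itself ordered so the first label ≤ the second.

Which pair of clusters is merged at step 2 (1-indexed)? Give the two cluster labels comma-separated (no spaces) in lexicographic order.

F,K

step 1: merge (H,Q) at d=7; branch lengths H→7/2, Q→7/2; new cluster HQ
  updated: d(F,HQ)=20, d(HQ,K)=53/2
step 2: merge (F,K) at d=8; branch lengths F→4, K→4; new cluster FK
  updated: d(FK,HQ)=93/4
step 3: merge (FK,HQ) at d=93/4; branch lengths FK→61/8, HQ→65/8; new cluster FHKQ
final tree: ((F:4,K:4):61/8,(H:7/2,Q:7/2):65/8)
total length: 123/4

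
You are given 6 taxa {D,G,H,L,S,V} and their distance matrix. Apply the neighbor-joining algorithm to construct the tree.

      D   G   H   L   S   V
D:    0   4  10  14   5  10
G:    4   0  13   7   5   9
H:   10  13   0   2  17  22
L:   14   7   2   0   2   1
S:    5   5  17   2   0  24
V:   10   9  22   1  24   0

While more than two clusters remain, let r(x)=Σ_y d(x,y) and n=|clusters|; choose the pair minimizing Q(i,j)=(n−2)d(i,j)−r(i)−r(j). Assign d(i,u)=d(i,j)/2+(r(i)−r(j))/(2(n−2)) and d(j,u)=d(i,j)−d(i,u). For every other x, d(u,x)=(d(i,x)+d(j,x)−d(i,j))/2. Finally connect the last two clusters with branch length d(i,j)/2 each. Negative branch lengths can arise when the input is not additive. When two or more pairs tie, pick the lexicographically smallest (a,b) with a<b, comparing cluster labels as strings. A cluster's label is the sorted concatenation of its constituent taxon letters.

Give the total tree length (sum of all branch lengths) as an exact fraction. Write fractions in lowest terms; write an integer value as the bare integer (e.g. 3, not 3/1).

23

1. join L+V (d=1, Q=-88) ⇒ LV; edges |L|=-9/2, |V|=11/2
  updated: d(D,LV)=23/2, d(G,LV)=15/2, d(H,LV)=23/2, d(LV,S)=25/2
2. join H+LV (d=23/2, Q=-60) ⇒ HLV; edges |H|=43/6, |LV|=13/3
  updated: d(D,HLV)=5, d(G,HLV)=9/2, d(HLV,S)=9
3. join D+S (d=5, Q=-23) ⇒ DS; edges |D|=5/4, |S|=15/4
  updated: d(DS,G)=2, d(DS,HLV)=9/2
4. join DS+G (d=2, Q=-11) ⇒ DGS; edges |DS|=1, |G|=1
  updated: d(DGS,HLV)=7/2
5. join DGS+HLV (d=7/2) ⇒ DGHLSV; edges |DGS|=7/4, |HLV|=7/4
final tree: (((D:5/4,S:15/4):1,G:1):7/4,(H:43/6,(L:-9/2,V:11/2):13/3):7/4)
total length: 23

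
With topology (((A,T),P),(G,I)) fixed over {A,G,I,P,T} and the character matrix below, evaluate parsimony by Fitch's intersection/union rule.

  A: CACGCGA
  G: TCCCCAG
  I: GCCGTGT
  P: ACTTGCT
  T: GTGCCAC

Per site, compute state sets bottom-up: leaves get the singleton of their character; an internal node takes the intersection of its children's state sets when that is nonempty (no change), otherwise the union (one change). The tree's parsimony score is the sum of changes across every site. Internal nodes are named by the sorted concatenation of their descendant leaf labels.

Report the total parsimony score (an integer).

18

site 0, node AT: A={C} ∪ T={G} → {C,G} (+1)
site 0, node APT: AT={C,G} ∪ P={A} → {A,C,G} (+1)
site 0, node GI: G={T} ∪ I={G} → {G,T} (+1)
site 0, node AGIPT: APT={A,C,G} ∩ GI={G,T} → {G} (+0)
site 1, node AT: A={A} ∪ T={T} → {A,T} (+1)
site 1, node APT: AT={A,T} ∪ P={C} → {A,C,T} (+1)
site 1, node GI: G={C} ∩ I={C} → {C} (+0)
site 1, node AGIPT: APT={A,C,T} ∩ GI={C} → {C} (+0)
site 2, node AT: A={C} ∪ T={G} → {C,G} (+1)
site 2, node APT: AT={C,G} ∪ P={T} → {C,G,T} (+1)
site 2, node GI: G={C} ∩ I={C} → {C} (+0)
site 2, node AGIPT: APT={C,G,T} ∩ GI={C} → {C} (+0)
site 3, node AT: A={G} ∪ T={C} → {C,G} (+1)
site 3, node APT: AT={C,G} ∪ P={T} → {C,G,T} (+1)
site 3, node GI: G={C} ∪ I={G} → {C,G} (+1)
site 3, node AGIPT: APT={C,G,T} ∩ GI={C,G} → {C,G} (+0)
site 4, node AT: A={C} ∩ T={C} → {C} (+0)
site 4, node APT: AT={C} ∪ P={G} → {C,G} (+1)
site 4, node GI: G={C} ∪ I={T} → {C,T} (+1)
site 4, node AGIPT: APT={C,G} ∩ GI={C,T} → {C} (+0)
site 5, node AT: A={G} ∪ T={A} → {A,G} (+1)
site 5, node APT: AT={A,G} ∪ P={C} → {A,C,G} (+1)
site 5, node GI: G={A} ∪ I={G} → {A,G} (+1)
site 5, node AGIPT: APT={A,C,G} ∩ GI={A,G} → {A,G} (+0)
site 6, node AT: A={A} ∪ T={C} → {A,C} (+1)
site 6, node APT: AT={A,C} ∪ P={T} → {A,C,T} (+1)
site 6, node GI: G={G} ∪ I={T} → {G,T} (+1)
site 6, node AGIPT: APT={A,C,T} ∩ GI={G,T} → {T} (+0)
per-site changes: [3, 2, 2, 3, 2, 3, 3]; total = 18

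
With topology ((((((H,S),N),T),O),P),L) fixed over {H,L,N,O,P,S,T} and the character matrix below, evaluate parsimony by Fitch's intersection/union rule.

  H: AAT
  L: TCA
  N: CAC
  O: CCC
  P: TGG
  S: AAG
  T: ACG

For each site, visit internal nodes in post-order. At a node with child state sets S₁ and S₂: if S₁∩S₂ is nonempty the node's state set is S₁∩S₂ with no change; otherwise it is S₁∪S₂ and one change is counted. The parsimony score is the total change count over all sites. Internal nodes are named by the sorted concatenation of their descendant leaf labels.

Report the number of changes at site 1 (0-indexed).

2

HS@0: {A} ∩ {A} = {A} (intersection, +0)
HNS@0: {A} ∪ {C} = {A,C} (union, +1)
HNST@0: {A,C} ∩ {A} = {A} (intersection, +0)
HNOST@0: {A} ∪ {C} = {A,C} (union, +1)
HNOPST@0: {A,C} ∪ {T} = {A,C,T} (union, +1)
HLNOPST@0: {A,C,T} ∩ {T} = {T} (intersection, +0)
HS@1: {A} ∩ {A} = {A} (intersection, +0)
HNS@1: {A} ∩ {A} = {A} (intersection, +0)
HNST@1: {A} ∪ {C} = {A,C} (union, +1)
HNOST@1: {A,C} ∩ {C} = {C} (intersection, +0)
HNOPST@1: {C} ∪ {G} = {C,G} (union, +1)
HLNOPST@1: {C,G} ∩ {C} = {C} (intersection, +0)
HS@2: {T} ∪ {G} = {G,T} (union, +1)
HNS@2: {G,T} ∪ {C} = {C,G,T} (union, +1)
HNST@2: {C,G,T} ∩ {G} = {G} (intersection, +0)
HNOST@2: {G} ∪ {C} = {C,G} (union, +1)
HNOPST@2: {C,G} ∩ {G} = {G} (intersection, +0)
HLNOPST@2: {G} ∪ {A} = {A,G} (union, +1)
per-site changes: [3, 2, 4]; total = 9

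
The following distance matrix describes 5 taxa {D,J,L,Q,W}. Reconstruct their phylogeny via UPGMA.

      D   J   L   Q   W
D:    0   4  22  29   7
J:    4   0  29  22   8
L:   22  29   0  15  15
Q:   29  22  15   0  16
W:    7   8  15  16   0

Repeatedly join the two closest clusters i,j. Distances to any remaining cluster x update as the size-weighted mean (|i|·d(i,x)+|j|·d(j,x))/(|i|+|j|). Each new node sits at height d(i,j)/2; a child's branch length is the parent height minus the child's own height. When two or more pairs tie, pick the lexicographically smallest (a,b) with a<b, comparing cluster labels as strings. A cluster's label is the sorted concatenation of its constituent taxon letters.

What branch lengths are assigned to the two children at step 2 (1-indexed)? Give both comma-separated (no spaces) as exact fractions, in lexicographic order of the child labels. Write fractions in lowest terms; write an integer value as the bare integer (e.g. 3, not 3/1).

iteration 1: select D,J (d=4); attach at lengths (2, 2); label the merged cluster DJ
  updated: d(DJ,L)=51/2, d(DJ,Q)=51/2, d(DJ,W)=15/2
iteration 2: select DJ,W (d=15/2); attach at lengths (7/4, 15/4); label the merged cluster DJW
  updated: d(DJW,L)=22, d(DJW,Q)=67/3
iteration 3: select L,Q (d=15); attach at lengths (15/2, 15/2); label the merged cluster LQ
  updated: d(DJW,LQ)=133/6
iteration 4: select DJW,LQ (d=133/6); attach at lengths (22/3, 43/12); label the merged cluster DJLQW
final tree: (((D:2,J:2):7/4,W:15/4):22/3,(L:15/2,Q:15/2):43/12)
total length: 425/12

7/4,15/4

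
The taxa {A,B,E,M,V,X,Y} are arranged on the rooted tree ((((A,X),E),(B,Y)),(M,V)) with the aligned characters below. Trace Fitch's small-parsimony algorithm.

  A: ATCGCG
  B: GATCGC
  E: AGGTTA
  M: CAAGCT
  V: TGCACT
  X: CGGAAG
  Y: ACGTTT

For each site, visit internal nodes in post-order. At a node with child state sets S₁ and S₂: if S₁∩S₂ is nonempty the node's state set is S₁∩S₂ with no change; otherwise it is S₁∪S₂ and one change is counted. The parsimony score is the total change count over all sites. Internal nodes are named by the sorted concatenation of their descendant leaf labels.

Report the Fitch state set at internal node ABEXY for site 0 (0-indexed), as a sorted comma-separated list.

site 0, node AX: A={A} ∪ X={C} → {A,C} (+1)
site 0, node AEX: AX={A,C} ∩ E={A} → {A} (+0)
site 0, node BY: B={G} ∪ Y={A} → {A,G} (+1)
site 0, node ABEXY: AEX={A} ∩ BY={A,G} → {A} (+0)
site 0, node MV: M={C} ∪ V={T} → {C,T} (+1)
site 0, node ABEMVXY: ABEXY={A} ∪ MV={C,T} → {A,C,T} (+1)
site 1, node AX: A={T} ∪ X={G} → {G,T} (+1)
site 1, node AEX: AX={G,T} ∩ E={G} → {G} (+0)
site 1, node BY: B={A} ∪ Y={C} → {A,C} (+1)
site 1, node ABEXY: AEX={G} ∪ BY={A,C} → {A,C,G} (+1)
site 1, node MV: M={A} ∪ V={G} → {A,G} (+1)
site 1, node ABEMVXY: ABEXY={A,C,G} ∩ MV={A,G} → {A,G} (+0)
site 2, node AX: A={C} ∪ X={G} → {C,G} (+1)
site 2, node AEX: AX={C,G} ∩ E={G} → {G} (+0)
site 2, node BY: B={T} ∪ Y={G} → {G,T} (+1)
site 2, node ABEXY: AEX={G} ∩ BY={G,T} → {G} (+0)
site 2, node MV: M={A} ∪ V={C} → {A,C} (+1)
site 2, node ABEMVXY: ABEXY={G} ∪ MV={A,C} → {A,C,G} (+1)
site 3, node AX: A={G} ∪ X={A} → {A,G} (+1)
site 3, node AEX: AX={A,G} ∪ E={T} → {A,G,T} (+1)
site 3, node BY: B={C} ∪ Y={T} → {C,T} (+1)
site 3, node ABEXY: AEX={A,G,T} ∩ BY={C,T} → {T} (+0)
site 3, node MV: M={G} ∪ V={A} → {A,G} (+1)
site 3, node ABEMVXY: ABEXY={T} ∪ MV={A,G} → {A,G,T} (+1)
site 4, node AX: A={C} ∪ X={A} → {A,C} (+1)
site 4, node AEX: AX={A,C} ∪ E={T} → {A,C,T} (+1)
site 4, node BY: B={G} ∪ Y={T} → {G,T} (+1)
site 4, node ABEXY: AEX={A,C,T} ∩ BY={G,T} → {T} (+0)
site 4, node MV: M={C} ∩ V={C} → {C} (+0)
site 4, node ABEMVXY: ABEXY={T} ∪ MV={C} → {C,T} (+1)
site 5, node AX: A={G} ∩ X={G} → {G} (+0)
site 5, node AEX: AX={G} ∪ E={A} → {A,G} (+1)
site 5, node BY: B={C} ∪ Y={T} → {C,T} (+1)
site 5, node ABEXY: AEX={A,G} ∪ BY={C,T} → {A,C,G,T} (+1)
site 5, node MV: M={T} ∩ V={T} → {T} (+0)
site 5, node ABEMVXY: ABEXY={A,C,G,T} ∩ MV={T} → {T} (+0)
per-site changes: [4, 4, 4, 5, 4, 3]; total = 24

A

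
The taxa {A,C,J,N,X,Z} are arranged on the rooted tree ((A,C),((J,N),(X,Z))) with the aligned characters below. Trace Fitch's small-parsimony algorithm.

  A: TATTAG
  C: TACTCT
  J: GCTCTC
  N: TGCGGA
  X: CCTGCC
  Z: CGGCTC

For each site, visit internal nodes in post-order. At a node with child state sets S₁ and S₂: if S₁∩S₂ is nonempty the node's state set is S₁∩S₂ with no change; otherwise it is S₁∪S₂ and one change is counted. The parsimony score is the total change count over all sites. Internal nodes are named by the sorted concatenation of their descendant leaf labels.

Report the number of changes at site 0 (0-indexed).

[col 0] AC: children A:{T}, C:{T} ∩→ {T}; cost 0
[col 0] JN: children J:{G}, N:{T} ∪→ {G,T}; cost 1
[col 0] XZ: children X:{C}, Z:{C} ∩→ {C}; cost 0
[col 0] JNXZ: children JN:{G,T}, XZ:{C} ∪→ {C,G,T}; cost 1
[col 0] ACJNXZ: children AC:{T}, JNXZ:{C,G,T} ∩→ {T}; cost 0
[col 1] AC: children A:{A}, C:{A} ∩→ {A}; cost 0
[col 1] JN: children J:{C}, N:{G} ∪→ {C,G}; cost 1
[col 1] XZ: children X:{C}, Z:{G} ∪→ {C,G}; cost 1
[col 1] JNXZ: children JN:{C,G}, XZ:{C,G} ∩→ {C,G}; cost 0
[col 1] ACJNXZ: children AC:{A}, JNXZ:{C,G} ∪→ {A,C,G}; cost 1
[col 2] AC: children A:{T}, C:{C} ∪→ {C,T}; cost 1
[col 2] JN: children J:{T}, N:{C} ∪→ {C,T}; cost 1
[col 2] XZ: children X:{T}, Z:{G} ∪→ {G,T}; cost 1
[col 2] JNXZ: children JN:{C,T}, XZ:{G,T} ∩→ {T}; cost 0
[col 2] ACJNXZ: children AC:{C,T}, JNXZ:{T} ∩→ {T}; cost 0
[col 3] AC: children A:{T}, C:{T} ∩→ {T}; cost 0
[col 3] JN: children J:{C}, N:{G} ∪→ {C,G}; cost 1
[col 3] XZ: children X:{G}, Z:{C} ∪→ {C,G}; cost 1
[col 3] JNXZ: children JN:{C,G}, XZ:{C,G} ∩→ {C,G}; cost 0
[col 3] ACJNXZ: children AC:{T}, JNXZ:{C,G} ∪→ {C,G,T}; cost 1
[col 4] AC: children A:{A}, C:{C} ∪→ {A,C}; cost 1
[col 4] JN: children J:{T}, N:{G} ∪→ {G,T}; cost 1
[col 4] XZ: children X:{C}, Z:{T} ∪→ {C,T}; cost 1
[col 4] JNXZ: children JN:{G,T}, XZ:{C,T} ∩→ {T}; cost 0
[col 4] ACJNXZ: children AC:{A,C}, JNXZ:{T} ∪→ {A,C,T}; cost 1
[col 5] AC: children A:{G}, C:{T} ∪→ {G,T}; cost 1
[col 5] JN: children J:{C}, N:{A} ∪→ {A,C}; cost 1
[col 5] XZ: children X:{C}, Z:{C} ∩→ {C}; cost 0
[col 5] JNXZ: children JN:{A,C}, XZ:{C} ∩→ {C}; cost 0
[col 5] ACJNXZ: children AC:{G,T}, JNXZ:{C} ∪→ {C,G,T}; cost 1
per-site changes: [2, 3, 3, 3, 4, 3]; total = 18

2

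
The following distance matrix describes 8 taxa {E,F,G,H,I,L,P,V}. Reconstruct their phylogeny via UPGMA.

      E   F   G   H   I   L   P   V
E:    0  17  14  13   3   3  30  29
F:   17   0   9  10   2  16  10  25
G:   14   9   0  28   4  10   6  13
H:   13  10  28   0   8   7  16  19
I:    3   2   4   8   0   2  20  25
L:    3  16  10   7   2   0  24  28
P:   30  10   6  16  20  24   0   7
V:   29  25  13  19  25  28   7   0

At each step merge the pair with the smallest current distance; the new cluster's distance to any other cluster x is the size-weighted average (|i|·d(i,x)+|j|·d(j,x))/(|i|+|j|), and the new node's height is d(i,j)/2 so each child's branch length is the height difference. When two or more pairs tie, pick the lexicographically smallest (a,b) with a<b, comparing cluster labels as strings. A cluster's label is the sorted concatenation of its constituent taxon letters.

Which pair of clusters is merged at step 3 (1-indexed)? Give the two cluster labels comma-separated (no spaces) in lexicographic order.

G,P

1. join F+I (d=2) ⇒ FI; edges |F|=1, |I|=1
  updated: d(E,FI)=10, d(FI,G)=13/2, d(FI,H)=9, d(FI,L)=9, d(FI,P)=15, d(FI,V)=25
2. join E+L (d=3) ⇒ EL; edges |E|=3/2, |L|=3/2
  updated: d(EL,FI)=19/2, d(EL,G)=12, d(EL,H)=10, d(EL,P)=27, d(EL,V)=57/2
3. join G+P (d=6) ⇒ GP; edges |G|=3, |P|=3
  updated: d(EL,GP)=39/2, d(FI,GP)=43/4, d(GP,H)=22, d(GP,V)=10
4. join FI+H (d=9) ⇒ FHI; edges |FI|=7/2, |H|=9/2
  updated: d(EL,FHI)=29/3, d(FHI,GP)=29/2, d(FHI,V)=23
5. join EL+FHI (d=29/3) ⇒ EFHIL; edges |EL|=10/3, |FHI|=1/3
  updated: d(EFHIL,GP)=33/2, d(EFHIL,V)=126/5
6. join GP+V (d=10) ⇒ GPV; edges |GP|=2, |V|=5
  updated: d(EFHIL,GPV)=97/5
7. join EFHIL+GPV (d=97/5) ⇒ EFGHILPV; edges |EFHIL|=73/15, |GPV|=47/10
final tree: (((E:3/2,L:3/2):10/3,((F:1,I:1):7/2,H:9/2):1/3):73/15,((G:3,P:3):2,V:5):47/10)
total length: 1177/30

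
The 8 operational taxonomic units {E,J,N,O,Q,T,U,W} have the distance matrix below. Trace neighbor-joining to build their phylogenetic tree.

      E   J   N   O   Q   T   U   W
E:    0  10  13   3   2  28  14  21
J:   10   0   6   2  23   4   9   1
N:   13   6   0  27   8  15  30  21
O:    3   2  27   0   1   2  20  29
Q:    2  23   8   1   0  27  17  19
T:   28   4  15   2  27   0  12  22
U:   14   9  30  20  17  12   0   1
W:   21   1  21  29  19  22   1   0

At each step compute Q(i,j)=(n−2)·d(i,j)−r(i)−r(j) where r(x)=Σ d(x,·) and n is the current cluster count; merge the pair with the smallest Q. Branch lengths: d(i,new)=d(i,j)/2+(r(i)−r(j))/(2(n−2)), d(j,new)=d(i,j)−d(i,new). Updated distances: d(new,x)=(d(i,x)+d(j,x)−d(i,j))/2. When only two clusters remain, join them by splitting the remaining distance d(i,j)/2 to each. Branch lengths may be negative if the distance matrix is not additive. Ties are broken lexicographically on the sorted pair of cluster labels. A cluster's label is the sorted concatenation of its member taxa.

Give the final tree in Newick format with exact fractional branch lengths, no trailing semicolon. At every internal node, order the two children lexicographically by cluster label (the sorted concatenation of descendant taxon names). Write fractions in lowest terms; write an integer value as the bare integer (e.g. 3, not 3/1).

(((((E:9/20,Q:31/20):67/32,O:-35/32):523/64,N:613/64):35/64,(J:-235/48,(U:-5/12,W:17/12):451/48):195/64):317/128,T:317/128)

step 1: merge (U,W) at d=1, Q=-211; branch lengths U→-5/12, W→17/12; new cluster UW
  updated: d(E,UW)=17, d(J,UW)=9/2, d(N,UW)=25, d(O,UW)=24, d(Q,UW)=35/2, d(T,UW)=33/2
step 2: merge (E,Q) at d=2, Q=-283/2; branch lengths E→9/20, Q→31/20; new cluster EQ
  updated: d(EQ,J)=31/2, d(EQ,N)=19/2, d(EQ,O)=1, d(EQ,T)=53/2, d(EQ,UW)=65/4
step 3: merge (EQ,O) at d=1, Q=-483/4; branch lengths EQ→67/32, O→-35/32; new cluster EOQ
  updated: d(EOQ,J)=33/4, d(EOQ,N)=71/4, d(EOQ,T)=55/4, d(EOQ,UW)=157/8
step 4: merge (J,UW) at d=9/2, Q=-599/8; branch lengths J→-235/48, UW→451/48; new cluster JUW
  updated: d(EOQ,JUW)=187/16, d(JUW,N)=53/4, d(JUW,T)=8
step 5: merge (EOQ,N) at d=71/4, Q=-859/16; branch lengths EOQ→523/64, N→613/64; new cluster ENOQ
  updated: d(ENOQ,JUW)=115/32, d(ENOQ,T)=11/2
step 6: merge (ENOQ,JUW) at d=115/32, Q=-547/32; branch lengths ENOQ→35/64, JUW→195/64; new cluster EJNOQUW
  updated: d(EJNOQUW,T)=317/64
step 7: merge (EJNOQUW,T) at d=317/64; branch lengths EJNOQUW→317/128, T→317/128; new cluster EJNOQTUW
final tree: (((((E:9/20,Q:31/20):67/32,O:-35/32):523/64,N:613/64):35/64,(J:-235/48,(U:-5/12,W:17/12):451/48):195/64):317/128,T:317/128)
total length: 2227/64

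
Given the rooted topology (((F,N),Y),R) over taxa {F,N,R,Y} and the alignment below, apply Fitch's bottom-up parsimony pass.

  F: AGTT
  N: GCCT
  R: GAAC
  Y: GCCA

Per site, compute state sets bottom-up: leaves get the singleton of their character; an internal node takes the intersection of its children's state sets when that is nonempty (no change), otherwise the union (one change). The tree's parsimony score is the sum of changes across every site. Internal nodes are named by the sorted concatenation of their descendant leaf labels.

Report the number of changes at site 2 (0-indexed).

FN@0: {A} ∪ {G} = {A,G} (union, +1)
FNY@0: {A,G} ∩ {G} = {G} (intersection, +0)
FNRY@0: {G} ∩ {G} = {G} (intersection, +0)
FN@1: {G} ∪ {C} = {C,G} (union, +1)
FNY@1: {C,G} ∩ {C} = {C} (intersection, +0)
FNRY@1: {C} ∪ {A} = {A,C} (union, +1)
FN@2: {T} ∪ {C} = {C,T} (union, +1)
FNY@2: {C,T} ∩ {C} = {C} (intersection, +0)
FNRY@2: {C} ∪ {A} = {A,C} (union, +1)
FN@3: {T} ∩ {T} = {T} (intersection, +0)
FNY@3: {T} ∪ {A} = {A,T} (union, +1)
FNRY@3: {A,T} ∪ {C} = {A,C,T} (union, +1)
per-site changes: [1, 2, 2, 2]; total = 7

2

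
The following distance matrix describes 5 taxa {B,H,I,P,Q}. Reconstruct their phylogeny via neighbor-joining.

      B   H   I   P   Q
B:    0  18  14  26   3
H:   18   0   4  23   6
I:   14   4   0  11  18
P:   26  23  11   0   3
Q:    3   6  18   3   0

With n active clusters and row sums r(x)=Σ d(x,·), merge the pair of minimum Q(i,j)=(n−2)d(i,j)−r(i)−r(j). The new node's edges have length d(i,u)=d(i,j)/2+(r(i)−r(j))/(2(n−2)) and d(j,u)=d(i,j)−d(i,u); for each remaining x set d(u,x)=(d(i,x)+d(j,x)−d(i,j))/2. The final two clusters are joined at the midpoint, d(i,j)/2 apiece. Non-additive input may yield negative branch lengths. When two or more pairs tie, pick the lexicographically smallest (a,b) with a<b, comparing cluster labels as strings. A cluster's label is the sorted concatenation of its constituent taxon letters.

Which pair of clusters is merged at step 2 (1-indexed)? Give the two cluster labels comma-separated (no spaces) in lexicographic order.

iteration 1: select H,I (d=4, Q=-86); attach at lengths (8/3, 4/3); label the merged cluster HI
  updated: d(B,HI)=14, d(HI,P)=15, d(HI,Q)=10
iteration 2: select B,HI (d=14, Q=-54); attach at lengths (8, 6); label the merged cluster BHI
  updated: d(BHI,P)=27/2, d(BHI,Q)=-1/2
iteration 3: select BHI,P (d=27/2, Q=-16); attach at lengths (5, 17/2); label the merged cluster BHIP
  updated: d(BHIP,Q)=-11/2
iteration 4: select BHIP,Q (d=-11/2); attach at lengths (-11/4, -11/4); label the merged cluster BHIPQ
final tree: (((B:8,(H:8/3,I:4/3):6):5,P:17/2):-11/4,Q:-11/4)
total length: 26

B,HI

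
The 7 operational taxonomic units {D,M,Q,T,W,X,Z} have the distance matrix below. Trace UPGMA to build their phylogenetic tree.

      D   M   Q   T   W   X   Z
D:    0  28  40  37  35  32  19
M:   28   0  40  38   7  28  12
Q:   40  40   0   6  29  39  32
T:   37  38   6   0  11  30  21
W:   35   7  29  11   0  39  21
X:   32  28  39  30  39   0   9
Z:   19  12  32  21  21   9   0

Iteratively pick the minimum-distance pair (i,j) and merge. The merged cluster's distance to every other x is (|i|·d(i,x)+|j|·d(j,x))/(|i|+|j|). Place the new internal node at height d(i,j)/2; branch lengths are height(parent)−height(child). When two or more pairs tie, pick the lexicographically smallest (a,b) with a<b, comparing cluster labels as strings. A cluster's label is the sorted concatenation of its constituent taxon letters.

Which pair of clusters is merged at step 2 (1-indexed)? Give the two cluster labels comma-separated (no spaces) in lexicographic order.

M,W

iteration 1: select Q,T (d=6); attach at lengths (3, 3); label the merged cluster QT
  updated: d(D,QT)=77/2, d(M,QT)=39, d(QT,W)=20, d(QT,X)=69/2, d(QT,Z)=53/2
iteration 2: select M,W (d=7); attach at lengths (7/2, 7/2); label the merged cluster MW
  updated: d(D,MW)=63/2, d(MW,QT)=59/2, d(MW,X)=67/2, d(MW,Z)=33/2
iteration 3: select X,Z (d=9); attach at lengths (9/2, 9/2); label the merged cluster XZ
  updated: d(D,XZ)=51/2, d(MW,XZ)=25, d(QT,XZ)=61/2
iteration 4: select MW,XZ (d=25); attach at lengths (9, 8); label the merged cluster MWXZ
  updated: d(D,MWXZ)=57/2, d(MWXZ,QT)=30
iteration 5: select D,MWXZ (d=57/2); attach at lengths (57/4, 7/4); label the merged cluster DMWXZ
  updated: d(DMWXZ,QT)=317/10
iteration 6: select DMWXZ,QT (d=317/10); attach at lengths (8/5, 257/20); label the merged cluster DMQTWXZ
final tree: ((D:57/4,((M:7/2,W:7/2):9,(X:9/2,Z:9/2):8):7/4):8/5,(Q:3,T:3):257/20)
total length: 1389/20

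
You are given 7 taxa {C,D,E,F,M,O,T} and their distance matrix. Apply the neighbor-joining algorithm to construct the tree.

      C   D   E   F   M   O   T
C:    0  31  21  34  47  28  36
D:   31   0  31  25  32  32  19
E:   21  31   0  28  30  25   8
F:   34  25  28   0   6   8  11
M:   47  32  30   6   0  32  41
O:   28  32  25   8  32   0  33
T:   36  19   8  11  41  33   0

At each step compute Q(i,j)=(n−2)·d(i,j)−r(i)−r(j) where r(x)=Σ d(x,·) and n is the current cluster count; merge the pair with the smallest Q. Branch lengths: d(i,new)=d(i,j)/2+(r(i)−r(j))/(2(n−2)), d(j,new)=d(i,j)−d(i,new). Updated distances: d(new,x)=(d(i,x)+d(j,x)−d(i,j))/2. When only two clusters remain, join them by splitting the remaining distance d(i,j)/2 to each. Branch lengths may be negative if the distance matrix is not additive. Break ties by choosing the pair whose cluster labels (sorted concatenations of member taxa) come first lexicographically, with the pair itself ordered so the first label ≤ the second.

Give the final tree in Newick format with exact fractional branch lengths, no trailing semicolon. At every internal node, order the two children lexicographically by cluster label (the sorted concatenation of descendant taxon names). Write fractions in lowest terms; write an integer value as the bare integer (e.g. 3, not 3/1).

(((C:69/4,(E:3,T:5):29/4):1/4,D:27/2):27/8,((F:-23/5,M:53/5):33/4,O:35/4):27/8)

step 1: merge (F,M) at d=6, Q=-270; branch lengths F→-23/5, M→53/5; new cluster FM
  updated: d(C,FM)=75/2, d(D,FM)=51/2, d(E,FM)=26, d(FM,O)=17, d(FM,T)=23
step 2: merge (E,T) at d=8, Q=-198; branch lengths E→3, T→5; new cluster ET
  updated: d(C,ET)=49/2, d(D,ET)=21, d(ET,FM)=41/2, d(ET,O)=25
step 3: merge (FM,O) at d=17, Q=-303/2; branch lengths FM→33/4, O→35/4; new cluster FMO
  updated: d(C,FMO)=97/4, d(D,FMO)=81/4, d(ET,FMO)=57/4
step 4: merge (C,ET) at d=49/2, Q=-181/2; branch lengths C→69/4, ET→29/4; new cluster CET
  updated: d(CET,D)=55/4, d(CET,FMO)=7
step 5: merge (CET,D) at d=55/4, Q=-41; branch lengths CET→1/4, D→27/2; new cluster CDET
  updated: d(CDET,FMO)=27/4
step 6: merge (CDET,FMO) at d=27/4; branch lengths CDET→27/8, FMO→27/8; new cluster CDEFMOT
final tree: (((C:69/4,(E:3,T:5):29/4):1/4,D:27/2):27/8,((F:-23/5,M:53/5):33/4,O:35/4):27/8)
total length: 76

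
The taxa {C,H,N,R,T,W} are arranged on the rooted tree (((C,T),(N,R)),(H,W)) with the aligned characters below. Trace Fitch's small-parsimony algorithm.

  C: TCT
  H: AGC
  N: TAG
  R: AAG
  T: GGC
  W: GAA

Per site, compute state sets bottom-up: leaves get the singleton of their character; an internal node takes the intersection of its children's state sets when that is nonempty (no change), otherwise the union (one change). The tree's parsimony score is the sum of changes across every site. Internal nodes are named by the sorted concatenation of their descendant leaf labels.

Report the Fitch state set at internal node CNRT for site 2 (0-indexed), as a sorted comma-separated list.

C,G,T

CT@0: {T} ∪ {G} = {G,T} (union, +1)
NR@0: {T} ∪ {A} = {A,T} (union, +1)
CNRT@0: {G,T} ∩ {A,T} = {T} (intersection, +0)
HW@0: {A} ∪ {G} = {A,G} (union, +1)
CHNRTW@0: {T} ∪ {A,G} = {A,G,T} (union, +1)
CT@1: {C} ∪ {G} = {C,G} (union, +1)
NR@1: {A} ∩ {A} = {A} (intersection, +0)
CNRT@1: {C,G} ∪ {A} = {A,C,G} (union, +1)
HW@1: {G} ∪ {A} = {A,G} (union, +1)
CHNRTW@1: {A,C,G} ∩ {A,G} = {A,G} (intersection, +0)
CT@2: {T} ∪ {C} = {C,T} (union, +1)
NR@2: {G} ∩ {G} = {G} (intersection, +0)
CNRT@2: {C,T} ∪ {G} = {C,G,T} (union, +1)
HW@2: {C} ∪ {A} = {A,C} (union, +1)
CHNRTW@2: {C,G,T} ∩ {A,C} = {C} (intersection, +0)
per-site changes: [4, 3, 3]; total = 10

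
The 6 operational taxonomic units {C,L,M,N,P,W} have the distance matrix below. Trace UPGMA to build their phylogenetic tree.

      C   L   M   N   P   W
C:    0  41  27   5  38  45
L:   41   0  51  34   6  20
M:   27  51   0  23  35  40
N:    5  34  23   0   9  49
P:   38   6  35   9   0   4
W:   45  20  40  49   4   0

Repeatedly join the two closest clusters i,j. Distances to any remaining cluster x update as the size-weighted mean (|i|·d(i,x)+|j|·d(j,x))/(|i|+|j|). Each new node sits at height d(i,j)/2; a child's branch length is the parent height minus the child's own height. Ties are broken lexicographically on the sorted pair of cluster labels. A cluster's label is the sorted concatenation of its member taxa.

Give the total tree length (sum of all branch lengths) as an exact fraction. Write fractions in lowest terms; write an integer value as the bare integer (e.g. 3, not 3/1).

1. join P+W (d=4) ⇒ PW; edges |P|=2, |W|=2
  updated: d(C,PW)=83/2, d(L,PW)=13, d(M,PW)=75/2, d(N,PW)=29
2. join C+N (d=5) ⇒ CN; edges |C|=5/2, |N|=5/2
  updated: d(CN,L)=75/2, d(CN,M)=25, d(CN,PW)=141/4
3. join L+PW (d=13) ⇒ LPW; edges |L|=13/2, |PW|=9/2
  updated: d(CN,LPW)=36, d(LPW,M)=42
4. join CN+M (d=25) ⇒ CMN; edges |CN|=10, |M|=25/2
  updated: d(CMN,LPW)=38
5. join CMN+LPW (d=38) ⇒ CLMNPW; edges |CMN|=13/2, |LPW|=25/2
final tree: (((C:5/2,N:5/2):10,M:25/2):13/2,(L:13/2,(P:2,W:2):9/2):25/2)
total length: 123/2

123/2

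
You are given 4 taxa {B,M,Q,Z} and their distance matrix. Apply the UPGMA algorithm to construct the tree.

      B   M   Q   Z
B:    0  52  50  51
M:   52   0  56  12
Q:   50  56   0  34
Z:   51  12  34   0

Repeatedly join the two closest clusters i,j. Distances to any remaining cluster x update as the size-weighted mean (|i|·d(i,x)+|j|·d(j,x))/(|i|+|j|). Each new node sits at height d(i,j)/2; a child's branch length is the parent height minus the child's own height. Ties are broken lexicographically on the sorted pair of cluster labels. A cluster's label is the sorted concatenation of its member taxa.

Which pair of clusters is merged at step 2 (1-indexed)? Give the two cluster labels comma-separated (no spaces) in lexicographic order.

1. join M+Z (d=12) ⇒ MZ; edges |M|=6, |Z|=6
  updated: d(B,MZ)=103/2, d(MZ,Q)=45
2. join MZ+Q (d=45) ⇒ MQZ; edges |MZ|=33/2, |Q|=45/2
  updated: d(B,MQZ)=51
3. join B+MQZ (d=51) ⇒ BMQZ; edges |B|=51/2, |MQZ|=3
final tree: (B:51/2,((M:6,Z:6):33/2,Q:45/2):3)
total length: 159/2

MZ,Q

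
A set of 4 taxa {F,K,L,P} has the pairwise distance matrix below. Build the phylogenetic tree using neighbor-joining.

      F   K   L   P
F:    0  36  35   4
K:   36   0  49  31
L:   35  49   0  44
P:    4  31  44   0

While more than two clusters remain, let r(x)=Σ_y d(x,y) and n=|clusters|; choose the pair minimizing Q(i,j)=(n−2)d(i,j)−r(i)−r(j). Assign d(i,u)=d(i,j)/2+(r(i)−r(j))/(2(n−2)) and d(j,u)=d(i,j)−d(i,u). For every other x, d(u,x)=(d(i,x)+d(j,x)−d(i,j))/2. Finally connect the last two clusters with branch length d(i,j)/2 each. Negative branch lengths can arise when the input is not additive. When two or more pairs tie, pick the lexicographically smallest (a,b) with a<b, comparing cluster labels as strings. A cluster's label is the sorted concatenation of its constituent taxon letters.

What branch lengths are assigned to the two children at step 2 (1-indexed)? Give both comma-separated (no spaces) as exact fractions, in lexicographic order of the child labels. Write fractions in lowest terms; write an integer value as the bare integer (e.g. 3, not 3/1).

10,43/2

iteration 1: select F,P (d=4, Q=-146); attach at lengths (1, 3); label the merged cluster FP
  updated: d(FP,K)=63/2, d(FP,L)=75/2
iteration 2: select FP,K (d=63/2, Q=-118); attach at lengths (10, 43/2); label the merged cluster FKP
  updated: d(FKP,L)=55/2
iteration 3: select FKP,L (d=55/2); attach at lengths (55/4, 55/4); label the merged cluster FKLP
final tree: (((F:1,P:3):10,K:43/2):55/4,L:55/4)
total length: 63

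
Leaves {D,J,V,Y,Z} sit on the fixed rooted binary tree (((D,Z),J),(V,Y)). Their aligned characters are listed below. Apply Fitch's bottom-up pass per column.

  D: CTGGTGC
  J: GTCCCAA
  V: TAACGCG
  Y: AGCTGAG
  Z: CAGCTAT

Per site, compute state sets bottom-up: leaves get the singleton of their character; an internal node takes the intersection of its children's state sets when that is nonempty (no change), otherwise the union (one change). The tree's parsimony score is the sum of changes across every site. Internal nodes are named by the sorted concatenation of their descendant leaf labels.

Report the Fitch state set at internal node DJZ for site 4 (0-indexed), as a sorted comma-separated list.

DZ@0: {C} ∩ {C} = {C} (intersection, +0)
DJZ@0: {C} ∪ {G} = {C,G} (union, +1)
VY@0: {T} ∪ {A} = {A,T} (union, +1)
DJVYZ@0: {C,G} ∪ {A,T} = {A,C,G,T} (union, +1)
DZ@1: {T} ∪ {A} = {A,T} (union, +1)
DJZ@1: {A,T} ∩ {T} = {T} (intersection, +0)
VY@1: {A} ∪ {G} = {A,G} (union, +1)
DJVYZ@1: {T} ∪ {A,G} = {A,G,T} (union, +1)
DZ@2: {G} ∩ {G} = {G} (intersection, +0)
DJZ@2: {G} ∪ {C} = {C,G} (union, +1)
VY@2: {A} ∪ {C} = {A,C} (union, +1)
DJVYZ@2: {C,G} ∩ {A,C} = {C} (intersection, +0)
DZ@3: {G} ∪ {C} = {C,G} (union, +1)
DJZ@3: {C,G} ∩ {C} = {C} (intersection, +0)
VY@3: {C} ∪ {T} = {C,T} (union, +1)
DJVYZ@3: {C} ∩ {C,T} = {C} (intersection, +0)
DZ@4: {T} ∩ {T} = {T} (intersection, +0)
DJZ@4: {T} ∪ {C} = {C,T} (union, +1)
VY@4: {G} ∩ {G} = {G} (intersection, +0)
DJVYZ@4: {C,T} ∪ {G} = {C,G,T} (union, +1)
DZ@5: {G} ∪ {A} = {A,G} (union, +1)
DJZ@5: {A,G} ∩ {A} = {A} (intersection, +0)
VY@5: {C} ∪ {A} = {A,C} (union, +1)
DJVYZ@5: {A} ∩ {A,C} = {A} (intersection, +0)
DZ@6: {C} ∪ {T} = {C,T} (union, +1)
DJZ@6: {C,T} ∪ {A} = {A,C,T} (union, +1)
VY@6: {G} ∩ {G} = {G} (intersection, +0)
DJVYZ@6: {A,C,T} ∪ {G} = {A,C,G,T} (union, +1)
per-site changes: [3, 3, 2, 2, 2, 2, 3]; total = 17

C,T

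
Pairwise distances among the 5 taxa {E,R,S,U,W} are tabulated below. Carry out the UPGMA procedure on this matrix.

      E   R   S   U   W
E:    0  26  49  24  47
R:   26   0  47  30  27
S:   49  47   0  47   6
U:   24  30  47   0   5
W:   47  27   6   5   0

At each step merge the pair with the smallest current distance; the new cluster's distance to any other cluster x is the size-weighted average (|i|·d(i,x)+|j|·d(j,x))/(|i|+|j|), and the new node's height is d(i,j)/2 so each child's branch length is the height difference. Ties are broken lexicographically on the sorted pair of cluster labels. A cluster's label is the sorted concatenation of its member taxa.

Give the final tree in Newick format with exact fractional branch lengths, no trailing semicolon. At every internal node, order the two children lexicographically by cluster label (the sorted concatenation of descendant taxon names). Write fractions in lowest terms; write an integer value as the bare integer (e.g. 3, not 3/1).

1. join U+W (d=5) ⇒ UW; edges |U|=5/2, |W|=5/2
  updated: d(E,UW)=71/2, d(R,UW)=57/2, d(S,UW)=53/2
2. join E+R (d=26) ⇒ ER; edges |E|=13, |R|=13
  updated: d(ER,S)=48, d(ER,UW)=32
3. join S+UW (d=53/2) ⇒ SUW; edges |S|=53/4, |UW|=43/4
  updated: d(ER,SUW)=112/3
4. join ER+SUW (d=112/3) ⇒ ERSUW; edges |ER|=17/3, |SUW|=65/12
final tree: ((E:13,R:13):17/3,(S:53/4,(U:5/2,W:5/2):43/4):65/12)
total length: 793/12

((E:13,R:13):17/3,(S:53/4,(U:5/2,W:5/2):43/4):65/12)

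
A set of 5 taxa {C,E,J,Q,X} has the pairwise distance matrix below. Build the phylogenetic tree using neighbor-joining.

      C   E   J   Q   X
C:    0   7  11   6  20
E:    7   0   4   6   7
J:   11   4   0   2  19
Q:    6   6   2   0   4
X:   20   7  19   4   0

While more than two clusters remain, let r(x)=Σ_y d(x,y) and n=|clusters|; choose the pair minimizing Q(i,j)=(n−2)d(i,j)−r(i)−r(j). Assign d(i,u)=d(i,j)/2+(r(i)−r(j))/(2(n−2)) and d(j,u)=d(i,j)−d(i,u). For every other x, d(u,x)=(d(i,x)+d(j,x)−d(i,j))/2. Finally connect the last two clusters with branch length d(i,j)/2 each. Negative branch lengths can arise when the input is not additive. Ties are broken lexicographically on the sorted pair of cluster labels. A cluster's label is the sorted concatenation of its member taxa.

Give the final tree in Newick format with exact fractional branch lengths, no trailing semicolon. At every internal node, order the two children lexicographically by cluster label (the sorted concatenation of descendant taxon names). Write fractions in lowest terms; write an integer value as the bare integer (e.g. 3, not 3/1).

iteration 1: select Q,X (d=4, Q=-56); attach at lengths (-10/3, 22/3); label the merged cluster QX
  updated: d(C,QX)=11, d(E,QX)=9/2, d(J,QX)=17/2
iteration 2: select C,QX (d=11, Q=-31); attach at lengths (27/4, 17/4); label the merged cluster CQX
  updated: d(CQX,E)=1/4, d(CQX,J)=17/4
iteration 3: select CQX,E (d=1/4, Q=-17/2); attach at lengths (1/4, 0); label the merged cluster CEQX
  updated: d(CEQX,J)=4
iteration 4: select CEQX,J (d=4); attach at lengths (2, 2); label the merged cluster CEJQX
final tree: (((C:27/4,(Q:-10/3,X:22/3):17/4):1/4,E:0):2,J:2)
total length: 77/4

(((C:27/4,(Q:-10/3,X:22/3):17/4):1/4,E:0):2,J:2)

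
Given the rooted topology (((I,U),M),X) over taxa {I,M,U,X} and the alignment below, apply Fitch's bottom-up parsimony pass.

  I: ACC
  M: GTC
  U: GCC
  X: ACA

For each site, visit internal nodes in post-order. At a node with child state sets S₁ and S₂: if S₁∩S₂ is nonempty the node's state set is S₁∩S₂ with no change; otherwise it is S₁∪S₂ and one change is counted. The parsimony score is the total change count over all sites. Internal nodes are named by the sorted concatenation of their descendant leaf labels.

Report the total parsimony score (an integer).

4

IU@0: {A} ∪ {G} = {A,G} (union, +1)
IMU@0: {A,G} ∩ {G} = {G} (intersection, +0)
IMUX@0: {G} ∪ {A} = {A,G} (union, +1)
IU@1: {C} ∩ {C} = {C} (intersection, +0)
IMU@1: {C} ∪ {T} = {C,T} (union, +1)
IMUX@1: {C,T} ∩ {C} = {C} (intersection, +0)
IU@2: {C} ∩ {C} = {C} (intersection, +0)
IMU@2: {C} ∩ {C} = {C} (intersection, +0)
IMUX@2: {C} ∪ {A} = {A,C} (union, +1)
per-site changes: [2, 1, 1]; total = 4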